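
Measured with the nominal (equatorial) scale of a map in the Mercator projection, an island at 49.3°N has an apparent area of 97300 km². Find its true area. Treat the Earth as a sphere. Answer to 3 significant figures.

41400 km²

For Mercator, h = k = sec φ (a conformal cylindrical projection has a single point scale, 1/cos φ).
Areal scale = k² = sec²φ = 1/cos²(49.3°) = 1/0.6521² = 2.352.
True area = apparent / (areal scale) = 97300 / 2.352 ≈ 41400 km².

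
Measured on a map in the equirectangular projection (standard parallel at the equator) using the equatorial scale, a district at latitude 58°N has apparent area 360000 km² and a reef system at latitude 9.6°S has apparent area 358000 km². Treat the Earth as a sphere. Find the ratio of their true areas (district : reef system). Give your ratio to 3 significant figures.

0.540

Plate carrée has h = 1 and k = sec φ, giving areal scale sec φ; true area = (apparent area) · cos φ.
True area of district: 360000 × cos(58°) = 360000 × 0.5299 = 190800 km².
True area of reef system: 358000 × cos(9.6°) = 358000 × 0.9860 = 353000 km².
Ratio = 190800 / 353000 ≈ 0.540.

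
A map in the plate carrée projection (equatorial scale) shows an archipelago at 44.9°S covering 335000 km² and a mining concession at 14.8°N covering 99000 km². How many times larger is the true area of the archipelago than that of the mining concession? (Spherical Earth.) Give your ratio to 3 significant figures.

2.48

Plate carrée has h = 1 and k = sec φ, giving areal scale sec φ; true area = (apparent area) · cos φ.
True area of archipelago: 335000 × cos(44.9°) = 335000 × 0.7083 = 237300 km².
True area of mining concession: 99000 × cos(14.8°) = 99000 × 0.9668 = 95720 km².
Ratio = 237300 / 95720 ≈ 2.48.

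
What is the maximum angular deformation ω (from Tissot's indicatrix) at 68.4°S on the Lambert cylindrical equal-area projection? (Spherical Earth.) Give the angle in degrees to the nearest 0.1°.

The Lambert cylindrical equal-area projection is the cylindrical equal-area projection with its standard parallel at the equator (φ₀ = 0). A cylindrical equal-area projection with standard parallel φ₀ has meridian scale h = cos φ / cos φ₀ and parallel scale k = cos φ₀ / cos φ (so areas are preserved, h·k = 1).
At 68.4°: h = 0.3681, k = 2.716; principal scales a = 2.716, b = 0.3681.
sin(ω/2) = (a − b)/(a + b) = 2.348/3.085 = 0.7613, so ω = 2 arcsin(0.7613) ≈ 99.2°.

99.2°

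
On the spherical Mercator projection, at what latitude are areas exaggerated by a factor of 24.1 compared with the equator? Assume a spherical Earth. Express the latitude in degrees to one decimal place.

78.2°

Mercator areal scale is sec²φ.
sec²φ = 24.1  ⇒  cos²φ = 0.04149  ⇒  cos φ = 0.2037.
φ = arccos(0.2037) ≈ 78.2°.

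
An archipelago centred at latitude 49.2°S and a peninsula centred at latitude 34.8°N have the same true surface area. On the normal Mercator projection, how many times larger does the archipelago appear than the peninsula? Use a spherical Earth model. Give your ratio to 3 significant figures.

On Mercator, area is exaggerated by sec²φ = 1/cos²φ.
At 49.2°: sec²(49.2°) = 1/0.6534² = 2.342.
At 34.8°: sec²(34.8°) = 1/0.8211² = 1.483.
Ratio = 2.342/1.483 = cos²(34.8°)/cos²(49.2°) ≈ 1.58.

1.58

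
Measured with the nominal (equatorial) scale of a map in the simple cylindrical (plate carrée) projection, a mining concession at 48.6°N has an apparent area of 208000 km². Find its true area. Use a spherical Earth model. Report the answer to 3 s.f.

138000 km²

For the equirectangular projection with φ₀ = 0 (plate carrée), h = 1 along meridians and k = sec φ along parallels.
Areal scale = h·k = 1 × sec φ; at 48.6°, h = 1.000, k = 1.512, so h·k = 1.512.
True area = apparent / (areal scale) = 208000 / 1.512 ≈ 138000 km².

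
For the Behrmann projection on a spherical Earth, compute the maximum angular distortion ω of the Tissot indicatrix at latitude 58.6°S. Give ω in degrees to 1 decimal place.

55.9°

Behrmann is a cylindrical equal-area projection with standard parallels at ±30°. A cylindrical equal-area projection with standard parallel φ₀ has meridian scale h = cos φ / cos φ₀ and parallel scale k = cos φ₀ / cos φ (so areas are preserved, h·k = 1).
At 58.6°: h = 0.6016, k = 1.662; principal scales a = 1.662, b = 0.6016.
sin(ω/2) = (a − b)/(a + b) = 1.061/2.264 = 0.4685, so ω = 2 arcsin(0.4685) ≈ 55.9°.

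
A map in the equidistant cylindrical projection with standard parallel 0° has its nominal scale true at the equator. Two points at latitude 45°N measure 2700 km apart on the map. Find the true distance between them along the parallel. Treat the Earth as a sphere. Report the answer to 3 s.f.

1910 km

For the equirectangular projection with φ₀ = 0 (plate carrée), h = 1 along meridians and k = sec φ along parallels.
Along the parallel at 45°, map distances are exaggerated by k = sec 45° = 1.414.
True distance = 2700 / 1.414 = 2700 × cos 45° ≈ 1910 km.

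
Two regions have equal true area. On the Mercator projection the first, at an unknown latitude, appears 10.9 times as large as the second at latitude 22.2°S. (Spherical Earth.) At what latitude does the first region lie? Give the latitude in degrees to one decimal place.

On Mercator, (apparent₁)/(apparent₂) = sec²φ₁ / sec²φ₂ when true areas are equal.
cos²φ₂ / cos²φ₁ = 10.9  ⇒  cos φ₁ = cos 22.2° / √10.9 = 0.9259/3.302 = 0.2804.
φ₁ = arccos(0.2804) ≈ 73.7°.

73.7°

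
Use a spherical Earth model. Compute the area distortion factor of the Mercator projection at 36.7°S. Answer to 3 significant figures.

1.56

For Mercator, h = k = sec φ (a conformal cylindrical projection has a single point scale, 1/cos φ).
Areal scale = k² = sec²φ = 1/cos²(36.7°) = 1/0.8018² = 1.556.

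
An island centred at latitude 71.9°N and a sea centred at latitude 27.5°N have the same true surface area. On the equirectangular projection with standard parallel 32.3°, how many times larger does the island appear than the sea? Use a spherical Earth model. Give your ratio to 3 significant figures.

The equidistant cylindrical projection with φ₀ = 32.3° has h = 1 (meridians true) and k = cos φ₀ / cos φ along parallels.
Areal scale at 71.9°: h·k = 1.000 × 2.721 = 2.721.
Areal scale at 27.5°: h·k = 1.000 × 0.9529 = 0.9529.
Ratio = 2.721/0.9529 ≈ 2.86.

2.86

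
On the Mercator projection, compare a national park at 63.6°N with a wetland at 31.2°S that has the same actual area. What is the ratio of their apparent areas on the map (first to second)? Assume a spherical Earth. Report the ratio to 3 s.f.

Mercator is conformal with k = sec φ, so areal scale = k² = sec²φ.
At 63.6°: sec²(63.6°) = 1/0.4446² = 5.058.
At 31.2°: sec²(31.2°) = 1/0.8554² = 1.367.
Ratio = 5.058/1.367 = cos²(31.2°)/cos²(63.6°) ≈ 3.70.

3.70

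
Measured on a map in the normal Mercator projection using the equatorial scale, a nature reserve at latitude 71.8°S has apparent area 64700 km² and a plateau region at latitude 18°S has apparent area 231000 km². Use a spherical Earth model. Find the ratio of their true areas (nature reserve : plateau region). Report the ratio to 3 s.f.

0.0302

On Mercator the areal scale is sec²φ, so true area = apparent × cos²φ.
True area of nature reserve: 64700 × cos²(71.8°) = 64700 × 0.09755 = 6312 km².
True area of plateau region: 231000 × cos²(18°) = 231000 × 0.9045 = 208900 km².
Ratio = 6312 / 208900 ≈ 0.0302.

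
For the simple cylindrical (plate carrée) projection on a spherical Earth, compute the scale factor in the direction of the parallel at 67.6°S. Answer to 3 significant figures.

2.62

In the plate carrée (x = Rλ, y = Rφ), meridians are true-scale (h = 1) and parallels are stretched by k = sec φ.
k = 1/cos 67.6° = 1/0.3811 = 2.624.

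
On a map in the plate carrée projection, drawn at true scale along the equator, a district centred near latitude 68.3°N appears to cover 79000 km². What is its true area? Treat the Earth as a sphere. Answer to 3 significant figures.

29200 km²

Plate carrée maps x = Rλ, y = Rφ. The meridian scale is h = 1 and the parallel scale is k = 1/cos φ = sec φ.
Areal scale = h·k = 1 × sec φ; at 68.3°, h = 1.000, k = 2.705, so h·k = 2.705.
True area = apparent / (areal scale) = 79000 / 2.705 ≈ 29200 km².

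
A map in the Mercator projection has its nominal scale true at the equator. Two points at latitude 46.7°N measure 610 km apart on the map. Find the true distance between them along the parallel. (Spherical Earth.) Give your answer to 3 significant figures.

The Mercator projection is conformal; its linear scale factor is the same in every direction and equals sec φ = 1/cos φ.
Along the parallel at 46.7°, map distances are exaggerated by k = sec 46.7° = 1.458.
True distance = 610 / 1.458 = 610 × cos 46.7° ≈ 418 km.

418 km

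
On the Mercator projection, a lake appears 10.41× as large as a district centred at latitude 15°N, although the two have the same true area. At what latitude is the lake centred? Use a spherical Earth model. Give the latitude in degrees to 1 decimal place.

Mercator areal scale is sec²φ, so apparent-area ratio = sec²φ₁ / sec²φ₂ = cos²φ₂ / cos²φ₁.
cos²φ₂ / cos²φ₁ = 10.41  ⇒  cos φ₁ = cos 15° / √10.41 = 0.9659/3.226 = 0.2994.
φ₁ = arccos(0.2994) ≈ 72.6°.

72.6°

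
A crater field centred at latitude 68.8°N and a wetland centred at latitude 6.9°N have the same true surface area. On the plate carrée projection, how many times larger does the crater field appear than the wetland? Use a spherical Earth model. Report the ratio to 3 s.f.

2.75

Plate carrée maps x = Rλ, y = Rφ. The meridian scale is h = 1 and the parallel scale is k = 1/cos φ = sec φ.
Areal scale at 68.8°: h·k = 1.000 × 2.765 = 2.765.
Areal scale at 6.9°: h·k = 1.000 × 1.007 = 1.007.
Ratio = 2.765/1.007 ≈ 2.75.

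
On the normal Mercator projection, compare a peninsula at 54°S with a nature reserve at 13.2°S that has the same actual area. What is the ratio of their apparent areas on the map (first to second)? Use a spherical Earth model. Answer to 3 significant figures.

On Mercator, area is exaggerated by sec²φ = 1/cos²φ.
At 54°: sec²(54°) = 1/0.5878² = 2.894.
At 13.2°: sec²(13.2°) = 1/0.9736² = 1.055.
Ratio = 2.894/1.055 = cos²(13.2°)/cos²(54°) ≈ 2.74.

2.74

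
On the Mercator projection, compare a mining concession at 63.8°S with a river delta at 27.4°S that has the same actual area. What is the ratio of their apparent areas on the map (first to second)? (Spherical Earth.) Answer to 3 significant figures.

Mercator areal scale is sec²φ.
At 63.8°: sec²(63.8°) = 1/0.4415² = 5.130.
At 27.4°: sec²(27.4°) = 1/0.8878² = 1.269.
Ratio = 5.130/1.269 = cos²(27.4°)/cos²(63.8°) ≈ 4.04.

4.04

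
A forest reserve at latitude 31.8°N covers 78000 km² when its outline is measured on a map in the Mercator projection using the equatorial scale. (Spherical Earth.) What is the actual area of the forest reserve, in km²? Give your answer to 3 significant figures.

Mercator is conformal, so the point scale is isotropic: h = k = sec φ = 1/cos φ.
Areal scale = k² = sec²φ = 1/cos²(31.8°) = 1/0.8499² = 1.384.
True area = apparent / (areal scale) = 78000 / 1.384 ≈ 56300 km².

56300 km²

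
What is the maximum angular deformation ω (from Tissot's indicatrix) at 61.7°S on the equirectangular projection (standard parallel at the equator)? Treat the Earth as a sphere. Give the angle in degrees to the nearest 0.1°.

In the plate carrée (x = Rλ, y = Rφ), meridians are true-scale (h = 1) and parallels are stretched by k = sec φ.
At 61.7°: h = 1.000, k = 2.109; principal scales a = 2.109, b = 1.000.
sin(ω/2) = (a − b)/(a + b) = 1.109/3.109 = 0.3568, so ω = 2 arcsin(0.3568) ≈ 41.8°.

41.8°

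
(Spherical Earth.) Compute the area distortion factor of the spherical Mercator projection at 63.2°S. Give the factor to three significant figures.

For Mercator, h = k = sec φ (a conformal cylindrical projection has a single point scale, 1/cos φ).
Areal scale = k² = sec²φ = 1/cos²(63.2°) = 1/0.4509² = 4.919.

4.92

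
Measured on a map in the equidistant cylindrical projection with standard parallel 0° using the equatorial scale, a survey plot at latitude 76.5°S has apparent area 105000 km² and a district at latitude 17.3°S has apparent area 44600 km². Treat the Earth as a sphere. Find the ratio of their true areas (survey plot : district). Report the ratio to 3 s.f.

0.576

Plate carrée has h = 1 and k = sec φ, giving areal scale sec φ; true area = (apparent area) · cos φ.
True area of survey plot: 105000 × cos(76.5°) = 105000 × 0.2334 = 24510 km².
True area of district: 44600 × cos(17.3°) = 44600 × 0.9548 = 42580 km².
Ratio = 24510 / 42580 ≈ 0.576.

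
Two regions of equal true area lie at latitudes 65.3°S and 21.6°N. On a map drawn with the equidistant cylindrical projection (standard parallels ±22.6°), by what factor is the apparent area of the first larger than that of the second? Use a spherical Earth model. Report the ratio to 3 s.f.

With standard parallel φ₀ = 22.6°, the equirectangular projection gives x = Rλ cos φ₀, y = Rφ, so h = 1 and k = cos 22.6° / cos φ.
Areal scale at 65.3°: h·k = 1.000 × 2.209 = 2.209.
Areal scale at 21.6°: h·k = 1.000 × 0.9929 = 0.9929.
Ratio = 2.209/0.9929 ≈ 2.23.

2.23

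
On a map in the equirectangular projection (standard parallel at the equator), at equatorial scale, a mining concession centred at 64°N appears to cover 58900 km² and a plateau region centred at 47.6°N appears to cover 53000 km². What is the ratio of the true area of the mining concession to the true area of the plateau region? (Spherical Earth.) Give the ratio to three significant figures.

0.722

Plate carrée has h = 1 and k = sec φ, giving areal scale sec φ; true area = (apparent area) · cos φ.
True area of mining concession: 58900 × cos(64°) = 58900 × 0.4384 = 25820 km².
True area of plateau region: 53000 × cos(47.6°) = 53000 × 0.6743 = 35740 km².
Ratio = 25820 / 35740 ≈ 0.722.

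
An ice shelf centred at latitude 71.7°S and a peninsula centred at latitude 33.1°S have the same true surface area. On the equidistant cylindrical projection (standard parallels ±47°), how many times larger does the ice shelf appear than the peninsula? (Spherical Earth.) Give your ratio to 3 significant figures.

2.67

With standard parallel φ₀ = 47°, the equirectangular projection gives x = Rλ cos φ₀, y = Rφ, so h = 1 and k = cos 47° / cos φ.
Areal scale at 71.7°: h·k = 1.000 × 2.172 = 2.172.
Areal scale at 33.1°: h·k = 1.000 × 0.8141 = 0.8141.
Ratio = 2.172/0.8141 ≈ 2.67.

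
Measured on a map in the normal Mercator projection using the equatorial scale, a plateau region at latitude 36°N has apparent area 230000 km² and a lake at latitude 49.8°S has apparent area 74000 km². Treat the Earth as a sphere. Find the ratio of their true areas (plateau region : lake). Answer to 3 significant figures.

Since Mercator area scale is 1/cos²φ, the true area equals the apparent area multiplied by cos²φ.
True area of plateau region: 230000 × cos²(36°) = 230000 × 0.6545 = 150500 km².
True area of lake: 74000 × cos²(49.8°) = 74000 × 0.4166 = 30830 km².
Ratio = 150500 / 30830 ≈ 4.88.

4.88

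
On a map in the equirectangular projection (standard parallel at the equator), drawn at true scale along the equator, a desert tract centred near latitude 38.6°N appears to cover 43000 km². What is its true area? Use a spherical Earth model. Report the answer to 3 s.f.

33600 km²

In the plate carrée (x = Rλ, y = Rφ), meridians are true-scale (h = 1) and parallels are stretched by k = sec φ.
Areal scale = h·k = 1 × sec φ; at 38.6°, h = 1.000, k = 1.280, so h·k = 1.280.
True area = apparent / (areal scale) = 43000 / 1.280 ≈ 33600 km².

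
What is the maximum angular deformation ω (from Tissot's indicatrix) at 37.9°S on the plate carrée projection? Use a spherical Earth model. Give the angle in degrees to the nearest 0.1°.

13.5°

In the plate carrée (x = Rλ, y = Rφ), meridians are true-scale (h = 1) and parallels are stretched by k = sec φ.
At 37.9°: h = 1.000, k = 1.267; principal scales a = 1.267, b = 1.000.
sin(ω/2) = (a − b)/(a + b) = 0.2673/2.267 = 0.1179, so ω = 2 arcsin(0.1179) ≈ 13.5°.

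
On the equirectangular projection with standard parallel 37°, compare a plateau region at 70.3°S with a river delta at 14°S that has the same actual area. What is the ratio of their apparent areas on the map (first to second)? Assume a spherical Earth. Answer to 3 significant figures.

The equidistant cylindrical projection with φ₀ = 37° has h = 1 (meridians true) and k = cos φ₀ / cos φ along parallels.
Areal scale at 70.3°: h·k = 1.000 × 2.369 = 2.369.
Areal scale at 14°: h·k = 1.000 × 0.8231 = 0.8231.
Ratio = 2.369/0.8231 ≈ 2.88.

2.88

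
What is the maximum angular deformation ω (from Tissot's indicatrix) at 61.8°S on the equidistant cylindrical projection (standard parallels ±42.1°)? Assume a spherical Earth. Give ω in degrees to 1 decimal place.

In the equirectangular projection with standard parallel φ₀ = 42.1° (x = Rλ cos φ₀, y = Rφ), meridians are true-scale (h = 1) and the parallel scale is k = cos φ₀ / cos φ.
At 61.8°: h = 1.000, k = 1.570; principal scales a = 1.570, b = 1.000.
sin(ω/2) = (a − b)/(a + b) = 0.5702/2.570 = 0.2218, so ω = 2 arcsin(0.2218) ≈ 25.6°.

25.6°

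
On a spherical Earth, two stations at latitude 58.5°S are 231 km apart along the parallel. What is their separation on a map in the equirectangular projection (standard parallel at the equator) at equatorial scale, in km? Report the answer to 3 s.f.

In the plate carrée (x = Rλ, y = Rφ), meridians are true-scale (h = 1) and parallels are stretched by k = sec φ.
Along the parallel, k = sec 58.5° = 1/0.5225 = 1.914.
Map distance = 231 × 1.914 ≈ 442 km.

442 km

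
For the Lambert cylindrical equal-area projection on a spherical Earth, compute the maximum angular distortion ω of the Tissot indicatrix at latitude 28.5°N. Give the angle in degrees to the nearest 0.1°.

14.8°

The Lambert cylindrical equal-area projection is the cylindrical equal-area projection with its standard parallel at the equator (φ₀ = 0). For cylindrical equal-area with standard parallel φ₀, h = cos φ / cos φ₀ and k = cos φ₀ / cos φ, so h·k = 1.
At 28.5°: h = 0.8788, k = 1.138; principal scales a = 1.138, b = 0.8788.
sin(ω/2) = (a − b)/(a + b) = 0.2591/2.017 = 0.1285, so ω = 2 arcsin(0.1285) ≈ 14.8°.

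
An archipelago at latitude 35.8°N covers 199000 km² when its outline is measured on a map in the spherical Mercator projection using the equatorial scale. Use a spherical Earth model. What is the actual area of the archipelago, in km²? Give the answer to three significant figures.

131000 km²

For Mercator, h = k = sec φ (a conformal cylindrical projection has a single point scale, 1/cos φ).
Areal scale = k² = sec²φ = 1/cos²(35.8°) = 1/0.8111² = 1.520.
True area = apparent / (areal scale) = 199000 / 1.520 ≈ 131000 km².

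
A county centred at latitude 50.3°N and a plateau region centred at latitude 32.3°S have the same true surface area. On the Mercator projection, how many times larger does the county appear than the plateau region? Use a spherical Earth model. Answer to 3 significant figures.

1.75

On Mercator, area is exaggerated by sec²φ = 1/cos²φ.
At 50.3°: sec²(50.3°) = 1/0.6388² = 2.451.
At 32.3°: sec²(32.3°) = 1/0.8453² = 1.400.
Ratio = 2.451/1.400 = cos²(32.3°)/cos²(50.3°) ≈ 1.75.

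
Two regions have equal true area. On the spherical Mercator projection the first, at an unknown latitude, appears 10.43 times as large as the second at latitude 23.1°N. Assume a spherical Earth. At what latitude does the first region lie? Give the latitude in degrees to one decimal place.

73.5°

Mercator areal scale is sec²φ, so apparent-area ratio = sec²φ₁ / sec²φ₂ = cos²φ₂ / cos²φ₁.
cos²φ₂ / cos²φ₁ = 10.43  ⇒  cos φ₁ = cos 23.1° / √10.43 = 0.9198/3.230 = 0.2848.
φ₁ = arccos(0.2848) ≈ 73.5°.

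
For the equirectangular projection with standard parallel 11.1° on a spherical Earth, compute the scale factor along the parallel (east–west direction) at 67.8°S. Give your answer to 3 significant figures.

In the equirectangular projection with standard parallel φ₀ = 11.1° (x = Rλ cos φ₀, y = Rφ), meridians are true-scale (h = 1) and the parallel scale is k = cos φ₀ / cos φ.
k = cos 11.1° / cos 67.8° = 0.9813/0.3778 = 2.597.

2.60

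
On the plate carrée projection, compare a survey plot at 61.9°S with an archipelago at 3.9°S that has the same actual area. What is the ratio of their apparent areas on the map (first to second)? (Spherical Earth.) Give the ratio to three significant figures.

2.12

For the equirectangular projection with φ₀ = 0 (plate carrée), h = 1 along meridians and k = sec φ along parallels.
Areal scale at 61.9°: h·k = 1.000 × 2.123 = 2.123.
Areal scale at 3.9°: h·k = 1.000 × 1.002 = 1.002.
Ratio = 2.123/1.002 ≈ 2.12.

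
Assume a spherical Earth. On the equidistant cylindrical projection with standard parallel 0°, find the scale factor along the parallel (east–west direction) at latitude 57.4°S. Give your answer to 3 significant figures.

For the equirectangular projection with φ₀ = 0 (plate carrée), h = 1 along meridians and k = sec φ along parallels.
k = 1/cos 57.4° = 1/0.5388 = 1.856.

1.86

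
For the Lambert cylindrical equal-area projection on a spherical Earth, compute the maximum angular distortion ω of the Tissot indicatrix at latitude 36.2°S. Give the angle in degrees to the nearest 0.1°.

The Lambert cylindrical equal-area projection is the cylindrical equal-area projection with its standard parallel at the equator (φ₀ = 0). A cylindrical equal-area projection with standard parallel φ₀ has meridian scale h = cos φ / cos φ₀ and parallel scale k = cos φ₀ / cos φ (so areas are preserved, h·k = 1).
At 36.2°: h = 0.8070, k = 1.239; principal scales a = 1.239, b = 0.8070.
sin(ω/2) = (a − b)/(a + b) = 0.4323/2.046 = 0.2113, so ω = 2 arcsin(0.2113) ≈ 24.4°.

24.4°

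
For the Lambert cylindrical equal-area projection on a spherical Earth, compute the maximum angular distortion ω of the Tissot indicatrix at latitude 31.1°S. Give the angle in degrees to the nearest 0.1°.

17.7°

The Lambert cylindrical equal-area projection is the cylindrical equal-area projection with its standard parallel at the equator (φ₀ = 0). Cylindrical equal-area (φ₀ = 0°): h = cos φ / cos 0° along meridians, k = cos 0° / cos φ along parallels; h·k = 1.
At 31.1°: h = 0.8563, k = 1.168; principal scales a = 1.168, b = 0.8563.
sin(ω/2) = (a − b)/(a + b) = 0.3116/2.024 = 0.1539, so ω = 2 arcsin(0.1539) ≈ 17.7°.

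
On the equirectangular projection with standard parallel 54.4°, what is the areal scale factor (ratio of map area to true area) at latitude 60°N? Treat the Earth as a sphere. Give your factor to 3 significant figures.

With standard parallel φ₀ = 54.4°, the equirectangular projection gives x = Rλ cos φ₀, y = Rφ, so h = 1 and k = cos 54.4° / cos φ.
Areal scale = h·k = 1 × cos φ₀ / cos φ; at 60°, h = 1.000, k = 1.164, so h·k = 1.164.

1.16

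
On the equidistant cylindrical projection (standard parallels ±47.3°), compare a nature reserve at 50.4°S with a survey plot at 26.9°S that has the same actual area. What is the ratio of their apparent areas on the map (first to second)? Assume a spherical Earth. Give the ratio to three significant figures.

1.40

The equidistant cylindrical projection with φ₀ = 47.3° has h = 1 (meridians true) and k = cos φ₀ / cos φ along parallels.
Areal scale at 50.4°: h·k = 1.000 × 1.064 = 1.064.
Areal scale at 26.9°: h·k = 1.000 × 0.7604 = 0.7604.
Ratio = 1.064/0.7604 ≈ 1.40.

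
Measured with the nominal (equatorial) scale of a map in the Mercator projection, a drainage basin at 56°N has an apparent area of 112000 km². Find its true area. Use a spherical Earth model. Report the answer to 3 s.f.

Mercator is conformal, so the point scale is isotropic: h = k = sec φ = 1/cos φ.
Areal scale = k² = sec²φ = 1/cos²(56°) = 1/0.5592² = 3.198.
True area = apparent / (areal scale) = 112000 / 3.198 ≈ 35000 km².

35000 km²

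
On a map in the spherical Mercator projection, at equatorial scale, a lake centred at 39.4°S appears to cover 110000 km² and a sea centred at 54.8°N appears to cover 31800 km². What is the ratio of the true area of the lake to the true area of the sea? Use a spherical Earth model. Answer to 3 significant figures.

Mercator's areal exaggeration is sec²φ; hence true area = (apparent area) · cos²φ.
True area of lake: 110000 × cos²(39.4°) = 110000 × 0.5971 = 65680 km².
True area of sea: 31800 × cos²(54.8°) = 31800 × 0.3323 = 10570 km².
Ratio = 65680 / 10570 ≈ 6.22.

6.22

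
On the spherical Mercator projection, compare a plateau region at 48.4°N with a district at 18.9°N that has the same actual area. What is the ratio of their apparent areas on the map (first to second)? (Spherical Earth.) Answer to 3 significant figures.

Mercator is conformal with k = sec φ, so areal scale = k² = sec²φ.
At 48.4°: sec²(48.4°) = 1/0.6639² = 2.269.
At 18.9°: sec²(18.9°) = 1/0.9461² = 1.117.
Ratio = 2.269/1.117 = cos²(18.9°)/cos²(48.4°) ≈ 2.03.

2.03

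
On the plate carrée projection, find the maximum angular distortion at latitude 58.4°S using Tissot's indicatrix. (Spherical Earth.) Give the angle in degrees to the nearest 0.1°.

Plate carrée maps x = Rλ, y = Rφ. The meridian scale is h = 1 and the parallel scale is k = 1/cos φ = sec φ.
At 58.4°: h = 1.000, k = 1.908; principal scales a = 1.908, b = 1.000.
sin(ω/2) = (a − b)/(a + b) = 0.9084/2.908 = 0.3123, so ω = 2 arcsin(0.3123) ≈ 36.4°.

36.4°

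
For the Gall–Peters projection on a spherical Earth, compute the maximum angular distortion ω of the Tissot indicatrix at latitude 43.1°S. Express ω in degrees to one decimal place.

The Gall–Peters projection is cylindrical equal-area with φ₀ = 45°. A cylindrical equal-area projection with standard parallel φ₀ has meridian scale h = cos φ / cos φ₀ and parallel scale k = cos φ₀ / cos φ (so areas are preserved, h·k = 1).
At 43.1°: h = 1.033, k = 0.9684; principal scales a = 1.033, b = 0.9684.
sin(ω/2) = (a − b)/(a + b) = 0.06418/2.001 = 0.03207, so ω = 2 arcsin(0.03207) ≈ 3.7°.

3.7°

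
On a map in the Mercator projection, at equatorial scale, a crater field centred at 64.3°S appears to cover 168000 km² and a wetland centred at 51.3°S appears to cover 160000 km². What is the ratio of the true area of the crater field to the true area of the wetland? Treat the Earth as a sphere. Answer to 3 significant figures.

0.505

Mercator's areal exaggeration is sec²φ; hence true area = (apparent area) · cos²φ.
True area of crater field: 168000 × cos²(64.3°) = 168000 × 0.1881 = 31590 km².
True area of wetland: 160000 × cos²(51.3°) = 160000 × 0.3909 = 62550 km².
Ratio = 31590 / 62550 ≈ 0.505.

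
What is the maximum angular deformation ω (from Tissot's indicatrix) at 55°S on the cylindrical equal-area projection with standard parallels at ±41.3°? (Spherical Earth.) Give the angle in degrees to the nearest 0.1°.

A cylindrical equal-area projection with standard parallel φ₀ has meridian scale h = cos φ / cos φ₀ and parallel scale k = cos φ₀ / cos φ (so areas are preserved, h·k = 1).
At 55°: h = 0.7635, k = 1.310; principal scales a = 1.310, b = 0.7635.
sin(ω/2) = (a − b)/(a + b) = 0.5463/2.073 = 0.2635, so ω = 2 arcsin(0.2635) ≈ 30.6°.

30.6°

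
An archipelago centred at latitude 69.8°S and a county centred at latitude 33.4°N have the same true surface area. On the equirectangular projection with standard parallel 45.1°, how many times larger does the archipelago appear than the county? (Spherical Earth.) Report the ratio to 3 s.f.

In the equirectangular projection with standard parallel φ₀ = 45.1° (x = Rλ cos φ₀, y = Rφ), meridians are true-scale (h = 1) and the parallel scale is k = cos φ₀ / cos φ.
Areal scale at 69.8°: h·k = 1.000 × 2.044 = 2.044.
Areal scale at 33.4°: h·k = 1.000 × 0.8455 = 0.8455.
Ratio = 2.044/0.8455 ≈ 2.42.

2.42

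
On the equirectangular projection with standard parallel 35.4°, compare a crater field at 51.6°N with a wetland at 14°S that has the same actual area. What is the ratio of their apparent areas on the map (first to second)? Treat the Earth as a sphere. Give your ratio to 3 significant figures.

The equidistant cylindrical projection with φ₀ = 35.4° has h = 1 (meridians true) and k = cos φ₀ / cos φ along parallels.
Areal scale at 51.6°: h·k = 1.000 × 1.312 = 1.312.
Areal scale at 14°: h·k = 1.000 × 0.8401 = 0.8401.
Ratio = 1.312/0.8401 ≈ 1.56.

1.56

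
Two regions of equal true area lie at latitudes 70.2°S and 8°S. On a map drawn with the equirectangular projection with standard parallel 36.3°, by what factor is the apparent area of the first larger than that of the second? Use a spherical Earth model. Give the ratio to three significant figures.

The equidistant cylindrical projection with φ₀ = 36.3° has h = 1 (meridians true) and k = cos φ₀ / cos φ along parallels.
Areal scale at 70.2°: h·k = 1.000 × 2.379 = 2.379.
Areal scale at 8°: h·k = 1.000 × 0.8138 = 0.8138.
Ratio = 2.379/0.8138 ≈ 2.92.

2.92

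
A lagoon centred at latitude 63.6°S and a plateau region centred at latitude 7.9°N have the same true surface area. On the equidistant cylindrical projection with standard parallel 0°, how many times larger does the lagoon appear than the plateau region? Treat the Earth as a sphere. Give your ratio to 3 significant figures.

In the plate carrée (x = Rλ, y = Rφ), meridians are true-scale (h = 1) and parallels are stretched by k = sec φ.
Areal scale at 63.6°: h·k = 1.000 × 2.249 = 2.249.
Areal scale at 7.9°: h·k = 1.000 × 1.010 = 1.010.
Ratio = 2.249/1.010 ≈ 2.23.

2.23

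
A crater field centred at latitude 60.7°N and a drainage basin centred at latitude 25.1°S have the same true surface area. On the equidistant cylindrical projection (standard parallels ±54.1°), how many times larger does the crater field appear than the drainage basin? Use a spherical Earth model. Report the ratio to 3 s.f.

In the equirectangular projection with standard parallel φ₀ = 54.1° (x = Rλ cos φ₀, y = Rφ), meridians are true-scale (h = 1) and the parallel scale is k = cos φ₀ / cos φ.
Areal scale at 60.7°: h·k = 1.000 × 1.198 = 1.198.
Areal scale at 25.1°: h·k = 1.000 × 0.6475 = 0.6475.
Ratio = 1.198/0.6475 ≈ 1.85.

1.85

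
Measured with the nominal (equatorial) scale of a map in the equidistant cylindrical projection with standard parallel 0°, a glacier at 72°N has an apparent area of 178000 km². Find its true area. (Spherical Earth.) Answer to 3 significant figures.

55000 km²

In the plate carrée (x = Rλ, y = Rφ), meridians are true-scale (h = 1) and parallels are stretched by k = sec φ.
Areal scale = h·k = 1 × sec φ; at 72°, h = 1.000, k = 3.236, so h·k = 3.236.
True area = apparent / (areal scale) = 178000 / 3.236 ≈ 55000 km².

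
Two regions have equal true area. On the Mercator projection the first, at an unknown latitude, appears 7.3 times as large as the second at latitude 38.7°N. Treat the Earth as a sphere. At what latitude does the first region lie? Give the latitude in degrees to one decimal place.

73.2°

On Mercator, (apparent₁)/(apparent₂) = sec²φ₁ / sec²φ₂ when true areas are equal.
cos²φ₂ / cos²φ₁ = 7.3  ⇒  cos φ₁ = cos 38.7° / √7.3 = 0.7804/2.702 = 0.2889.
φ₁ = arccos(0.2889) ≈ 73.2°.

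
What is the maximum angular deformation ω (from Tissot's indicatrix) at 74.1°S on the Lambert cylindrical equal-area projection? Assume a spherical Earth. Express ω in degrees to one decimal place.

The Lambert cylindrical equal-area projection is the cylindrical equal-area projection with its standard parallel at the equator (φ₀ = 0). For cylindrical equal-area with standard parallel φ₀, h = cos φ / cos φ₀ and k = cos φ₀ / cos φ, so h·k = 1.
At 74.1°: h = 0.2740, k = 3.650; principal scales a = 3.650, b = 0.2740.
sin(ω/2) = (a − b)/(a + b) = 3.376/3.924 = 0.8604, so ω = 2 arcsin(0.8604) ≈ 118.7°.

118.7°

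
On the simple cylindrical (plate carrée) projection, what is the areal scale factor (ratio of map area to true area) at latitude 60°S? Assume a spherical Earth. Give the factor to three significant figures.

In the plate carrée (x = Rλ, y = Rφ), meridians are true-scale (h = 1) and parallels are stretched by k = sec φ.
Areal scale = h·k = 1 × sec φ; at 60°, h = 1.000, k = 2.000, so h·k = 2.000.

2.00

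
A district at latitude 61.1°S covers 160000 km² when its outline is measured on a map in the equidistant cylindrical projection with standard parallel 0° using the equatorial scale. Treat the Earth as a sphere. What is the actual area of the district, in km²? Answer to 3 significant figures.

For the equirectangular projection with φ₀ = 0 (plate carrée), h = 1 along meridians and k = sec φ along parallels.
Areal scale = h·k = 1 × sec φ; at 61.1°, h = 1.000, k = 2.069, so h·k = 2.069.
True area = apparent / (areal scale) = 160000 / 2.069 ≈ 77300 km².

77300 km²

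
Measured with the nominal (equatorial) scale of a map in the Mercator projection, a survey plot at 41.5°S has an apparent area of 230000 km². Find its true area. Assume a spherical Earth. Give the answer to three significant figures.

The Mercator projection is conformal; its linear scale factor is the same in every direction and equals sec φ = 1/cos φ.
Areal scale = k² = sec²φ = 1/cos²(41.5°) = 1/0.7490² = 1.783.
True area = apparent / (areal scale) = 230000 / 1.783 ≈ 129000 km².

129000 km²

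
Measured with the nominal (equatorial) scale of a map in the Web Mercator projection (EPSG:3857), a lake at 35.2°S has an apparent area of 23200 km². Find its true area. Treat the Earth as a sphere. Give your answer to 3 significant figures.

For Mercator, h = k = sec φ (a conformal cylindrical projection has a single point scale, 1/cos φ).
Areal scale = k² = sec²φ = 1/cos²(35.2°) = 1/0.8171² = 1.498.
True area = apparent / (areal scale) = 23200 / 1.498 ≈ 15500 km².

15500 km²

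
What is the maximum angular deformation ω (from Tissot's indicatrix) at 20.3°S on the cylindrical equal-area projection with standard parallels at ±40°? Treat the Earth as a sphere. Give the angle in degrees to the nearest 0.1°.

Cylindrical equal-area (φ₀ = 40°): h = cos φ / cos 40° along meridians, k = cos 40° / cos φ along parallels; h·k = 1.
At 20.3°: h = 1.224, k = 0.8168; principal scales a = 1.224, b = 0.8168.
sin(ω/2) = (a − b)/(a + b) = 0.4076/2.041 = 0.1997, so ω = 2 arcsin(0.1997) ≈ 23.0°.

23.0°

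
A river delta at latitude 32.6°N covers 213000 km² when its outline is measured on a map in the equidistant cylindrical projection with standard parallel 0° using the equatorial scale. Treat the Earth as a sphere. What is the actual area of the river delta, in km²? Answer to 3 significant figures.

For the equirectangular projection with φ₀ = 0 (plate carrée), h = 1 along meridians and k = sec φ along parallels.
Areal scale = h·k = 1 × sec φ; at 32.6°, h = 1.000, k = 1.187, so h·k = 1.187.
True area = apparent / (areal scale) = 213000 / 1.187 ≈ 179000 km².

179000 km²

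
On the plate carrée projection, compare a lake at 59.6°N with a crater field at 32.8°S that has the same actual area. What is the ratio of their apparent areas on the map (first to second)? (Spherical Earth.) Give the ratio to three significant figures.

1.66

In the plate carrée (x = Rλ, y = Rφ), meridians are true-scale (h = 1) and parallels are stretched by k = sec φ.
Areal scale at 59.6°: h·k = 1.000 × 1.976 = 1.976.
Areal scale at 32.8°: h·k = 1.000 × 1.190 = 1.190.
Ratio = 1.976/1.190 ≈ 1.66.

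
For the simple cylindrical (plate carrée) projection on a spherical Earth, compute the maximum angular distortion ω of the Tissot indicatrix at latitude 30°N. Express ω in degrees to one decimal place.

8.2°

Plate carrée maps x = Rλ, y = Rφ. The meridian scale is h = 1 and the parallel scale is k = 1/cos φ = sec φ.
At 30°: h = 1.000, k = 1.155; principal scales a = 1.155, b = 1.000.
sin(ω/2) = (a − b)/(a + b) = 0.1547/2.155 = 0.07180, so ω = 2 arcsin(0.07180) ≈ 8.2°.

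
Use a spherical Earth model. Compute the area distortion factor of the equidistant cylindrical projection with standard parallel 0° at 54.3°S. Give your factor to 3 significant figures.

Plate carrée maps x = Rλ, y = Rφ. The meridian scale is h = 1 and the parallel scale is k = 1/cos φ = sec φ.
Areal scale = h·k = 1 × sec φ; at 54.3°, h = 1.000, k = 1.714, so h·k = 1.714.

1.71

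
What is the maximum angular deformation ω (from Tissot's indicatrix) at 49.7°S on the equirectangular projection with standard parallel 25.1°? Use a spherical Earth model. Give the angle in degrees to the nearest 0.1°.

With standard parallel φ₀ = 25.1°, the equirectangular projection gives x = Rλ cos φ₀, y = Rφ, so h = 1 and k = cos 25.1° / cos φ.
At 49.7°: h = 1.000, k = 1.400; principal scales a = 1.400, b = 1.000.
sin(ω/2) = (a − b)/(a + b) = 0.4001/2.400 = 0.1667, so ω = 2 arcsin(0.1667) ≈ 19.2°.

19.2°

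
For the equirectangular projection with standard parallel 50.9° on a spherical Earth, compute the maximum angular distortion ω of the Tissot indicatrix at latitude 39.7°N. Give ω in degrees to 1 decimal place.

11.4°

With standard parallel φ₀ = 50.9°, the equirectangular projection gives x = Rλ cos φ₀, y = Rφ, so h = 1 and k = cos 50.9° / cos φ.
At 39.7°: h = 1.000, k = 0.8197; principal scales a = 1.000, b = 0.8197.
sin(ω/2) = (a − b)/(a + b) = 0.1803/1.820 = 0.09908, so ω = 2 arcsin(0.09908) ≈ 11.4°.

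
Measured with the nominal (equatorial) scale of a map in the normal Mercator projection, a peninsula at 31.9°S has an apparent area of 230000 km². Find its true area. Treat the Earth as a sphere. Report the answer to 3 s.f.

For Mercator, h = k = sec φ (a conformal cylindrical projection has a single point scale, 1/cos φ).
Areal scale = k² = sec²φ = 1/cos²(31.9°) = 1/0.8490² = 1.387.
True area = apparent / (areal scale) = 230000 / 1.387 ≈ 166000 km².

166000 km²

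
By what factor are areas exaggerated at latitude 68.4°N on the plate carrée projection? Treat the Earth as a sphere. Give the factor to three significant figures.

2.72

In the plate carrée (x = Rλ, y = Rφ), meridians are true-scale (h = 1) and parallels are stretched by k = sec φ.
Areal scale = h·k = 1 × sec φ; at 68.4°, h = 1.000, k = 2.716, so h·k = 2.716.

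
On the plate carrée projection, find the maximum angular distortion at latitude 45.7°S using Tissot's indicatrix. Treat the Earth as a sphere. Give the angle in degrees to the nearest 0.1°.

In the plate carrée (x = Rλ, y = Rφ), meridians are true-scale (h = 1) and parallels are stretched by k = sec φ.
At 45.7°: h = 1.000, k = 1.432; principal scales a = 1.432, b = 1.000.
sin(ω/2) = (a − b)/(a + b) = 0.4318/2.432 = 0.1776, so ω = 2 arcsin(0.1776) ≈ 20.5°.

20.5°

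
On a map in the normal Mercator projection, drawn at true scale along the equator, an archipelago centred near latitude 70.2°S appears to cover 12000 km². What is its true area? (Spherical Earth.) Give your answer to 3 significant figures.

Mercator is conformal, so the point scale is isotropic: h = k = sec φ = 1/cos φ.
Areal scale = k² = sec²φ = 1/cos²(70.2°) = 1/0.3387² = 8.715.
True area = apparent / (areal scale) = 12000 / 8.715 ≈ 1380 km².

1380 km²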